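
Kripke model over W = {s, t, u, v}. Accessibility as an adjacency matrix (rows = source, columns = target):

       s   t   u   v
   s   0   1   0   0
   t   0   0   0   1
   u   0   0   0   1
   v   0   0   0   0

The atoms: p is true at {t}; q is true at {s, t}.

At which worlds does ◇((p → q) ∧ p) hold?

{s}

s: successors {t}; (p → q) ∧ p there: t:T. ✓
t: successors {v}; (p → q) ∧ p there: v:F. ✗
u: successors {v}; (p → q) ∧ p there: v:F. ✗
v: no successors, so ◇((p → q) ∧ p) fails. ✗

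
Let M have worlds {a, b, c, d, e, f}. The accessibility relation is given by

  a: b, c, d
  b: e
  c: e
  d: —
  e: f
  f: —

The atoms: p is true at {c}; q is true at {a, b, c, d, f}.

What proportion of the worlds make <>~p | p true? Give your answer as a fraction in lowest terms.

2/3

a: <>~p is T, p is F. ✓
b: <>~p is T, p is F. ✓
c: <>~p is T, p is T. ✓
d: <>~p is F, p is F. ✗
e: <>~p is T, p is F. ✓
f: <>~p is F, p is F. ✗
That's 4 of 6 worlds, so 4/6 = 2/3.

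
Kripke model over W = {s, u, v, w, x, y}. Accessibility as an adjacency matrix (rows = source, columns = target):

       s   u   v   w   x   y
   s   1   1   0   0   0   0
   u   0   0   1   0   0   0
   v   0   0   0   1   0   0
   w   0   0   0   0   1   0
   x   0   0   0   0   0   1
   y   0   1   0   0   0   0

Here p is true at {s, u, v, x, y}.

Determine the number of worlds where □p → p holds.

5

s: □p is T, p is T. ✓
u: □p is T, p is T. ✓
v: □p is F, p is T. ✓
w: □p is T, p is F. ✗
x: □p is T, p is T. ✓
y: □p is T, p is T. ✓
Satisfying worlds: {s, u, v, x, y}.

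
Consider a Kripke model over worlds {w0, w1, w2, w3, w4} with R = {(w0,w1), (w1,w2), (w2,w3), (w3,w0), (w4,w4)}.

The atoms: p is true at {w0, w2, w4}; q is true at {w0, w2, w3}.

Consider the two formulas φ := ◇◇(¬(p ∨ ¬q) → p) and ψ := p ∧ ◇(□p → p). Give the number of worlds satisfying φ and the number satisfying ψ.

4 and 1

For ◇◇(¬(p ∨ ¬q) → p):
w0: successors {w1}; ◇(¬(p ∨ ¬q) → p) there: w1:T. ✓
w1: successors {w2}; ◇(¬(p ∨ ¬q) → p) there: w2:F. ✗
w2: successors {w3}; ◇(¬(p ∨ ¬q) → p) there: w3:T. ✓
w3: successors {w0}; ◇(¬(p ∨ ¬q) → p) there: w0:T. ✓
w4: successors {w4}; ◇(¬(p ∨ ¬q) → p) there: w4:T. ✓
— 4 worlds.
For p ∧ ◇(□p → p):
w0: p is T, ◇(□p → p) is F. ✗
w1: p is F, ◇(□p → p) is T. ✗
w2: p is T, ◇(□p → p) is F. ✗
w3: p is F, ◇(□p → p) is T. ✗
w4: p is T, ◇(□p → p) is T. ✓
— 1 world.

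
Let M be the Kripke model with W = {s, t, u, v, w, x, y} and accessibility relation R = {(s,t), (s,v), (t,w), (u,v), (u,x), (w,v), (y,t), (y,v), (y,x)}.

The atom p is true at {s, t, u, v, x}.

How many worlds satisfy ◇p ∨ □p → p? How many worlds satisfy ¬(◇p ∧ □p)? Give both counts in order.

For ◇p ∨ □p → p:
s: ◇p ∨ □p is T, p is T. ✓
t: ◇p ∨ □p is F, p is T. ✓
u: ◇p ∨ □p is T, p is T. ✓
v: ◇p ∨ □p is T, p is T. ✓
w: ◇p ∨ □p is T, p is F. ✗
x: ◇p ∨ □p is T, p is T. ✓
y: ◇p ∨ □p is T, p is F. ✗
— 5 worlds.
For ¬(◇p ∧ □p):
s: ◇p ∧ □p is T. ✗
t: ◇p ∧ □p is F. ✓
u: ◇p ∧ □p is T. ✗
v: ◇p ∧ □p is F. ✓
w: ◇p ∧ □p is T. ✗
x: ◇p ∧ □p is F. ✓
y: ◇p ∧ □p is T. ✗
— 3 worlds.

5 and 3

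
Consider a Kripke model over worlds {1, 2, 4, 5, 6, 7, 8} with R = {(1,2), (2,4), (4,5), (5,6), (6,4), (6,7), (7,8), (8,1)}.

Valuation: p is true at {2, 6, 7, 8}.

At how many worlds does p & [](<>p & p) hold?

1: p is F, [](<>p & p) is F. ✗
2: p is T, [](<>p & p) is F. ✗
4: p is F, [](<>p & p) is F. ✗
5: p is F, [](<>p & p) is T. ✗
6: p is T, [](<>p & p) is F. ✗
7: p is T, [](<>p & p) is F. ✗
8: p is T, [](<>p & p) is F. ✗
Satisfying worlds: ∅.

0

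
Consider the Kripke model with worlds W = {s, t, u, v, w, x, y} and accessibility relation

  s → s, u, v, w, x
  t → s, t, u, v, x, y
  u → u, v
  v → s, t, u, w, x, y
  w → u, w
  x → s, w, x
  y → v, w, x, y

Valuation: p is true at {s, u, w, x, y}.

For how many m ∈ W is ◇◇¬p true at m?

7

s: successors {s, u, v, w, x}; ◇¬p there: s:T, u:T, v:T, w:F, x:F. ✓
t: successors {s, t, u, v, x, y}; ◇¬p there: s:T, t:T, u:T, v:T, x:F, y:T. ✓
u: successors {u, v}; ◇¬p there: u:T, v:T. ✓
v: successors {s, t, u, w, x, y}; ◇¬p there: s:T, t:T, u:T, w:F, x:F, y:T. ✓
w: successors {u, w}; ◇¬p there: u:T, w:F. ✓
x: successors {s, w, x}; ◇¬p there: s:T, w:F, x:F. ✓
y: successors {v, w, x, y}; ◇¬p there: v:T, w:F, x:F, y:T. ✓
Satisfying worlds: {s, t, u, v, w, x, y}.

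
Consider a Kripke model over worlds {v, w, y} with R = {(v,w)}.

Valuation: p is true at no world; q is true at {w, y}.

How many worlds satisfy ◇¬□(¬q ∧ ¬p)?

0

v: successors {w}; ¬□(¬q ∧ ¬p) there: w:F. ✗
w: no successors, so ◇¬□(¬q ∧ ¬p) fails. ✗
y: no successors, so ◇¬□(¬q ∧ ¬p) fails. ✗
Satisfying worlds: ∅.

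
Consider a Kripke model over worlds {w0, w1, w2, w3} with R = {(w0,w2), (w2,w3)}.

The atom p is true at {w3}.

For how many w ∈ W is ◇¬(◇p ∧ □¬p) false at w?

2

w0: successors {w2}; ¬(◇p ∧ □¬p) there: w2:T. ✓
w1: no successors, so ◇¬(◇p ∧ □¬p) fails. ✗
w2: successors {w3}; ¬(◇p ∧ □¬p) there: w3:T. ✓
w3: no successors, so ◇¬(◇p ∧ □¬p) fails. ✗
Satisfying worlds: {w0, w2}.
So ◇¬(◇p ∧ □¬p) fails at the other 2 worlds.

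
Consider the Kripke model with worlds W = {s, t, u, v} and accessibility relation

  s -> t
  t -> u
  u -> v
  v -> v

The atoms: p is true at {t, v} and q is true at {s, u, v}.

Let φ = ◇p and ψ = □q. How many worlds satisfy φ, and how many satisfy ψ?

3 and 3

For ◇p:
s: successors {t}; p there: t:T. ✓
t: successors {u}; p there: u:F. ✗
u: successors {v}; p there: v:T. ✓
v: successors {v}; p there: v:T. ✓
— 3 worlds.
For □q:
s: successors {t}; q there: t:F. ✗
t: successors {u}; q there: u:T. ✓
u: successors {v}; q there: v:T. ✓
v: successors {v}; q there: v:T. ✓
— 3 worlds.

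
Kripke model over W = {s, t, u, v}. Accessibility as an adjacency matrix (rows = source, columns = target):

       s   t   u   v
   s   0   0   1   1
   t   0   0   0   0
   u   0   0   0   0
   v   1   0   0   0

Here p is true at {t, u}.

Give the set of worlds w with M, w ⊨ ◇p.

s: successors {u, v}; p there: u:T, v:F. ✓
t: no successors, so ◇p fails. ✗
u: no successors, so ◇p fails. ✗
v: successors {s}; p there: s:F. ✗

{s}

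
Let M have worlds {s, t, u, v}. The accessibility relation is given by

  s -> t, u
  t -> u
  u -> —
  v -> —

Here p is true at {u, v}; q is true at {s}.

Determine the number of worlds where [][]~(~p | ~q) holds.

3

s: successors {t, u}; []~(~p | ~q) there: t:F, u:T. ✗
t: successors {u}; []~(~p | ~q) there: u:T. ✓
u: no successors, so [][]~(~p | ~q) holds vacuously. ✓
v: no successors, so [][]~(~p | ~q) holds vacuously. ✓
Satisfying worlds: {t, u, v}.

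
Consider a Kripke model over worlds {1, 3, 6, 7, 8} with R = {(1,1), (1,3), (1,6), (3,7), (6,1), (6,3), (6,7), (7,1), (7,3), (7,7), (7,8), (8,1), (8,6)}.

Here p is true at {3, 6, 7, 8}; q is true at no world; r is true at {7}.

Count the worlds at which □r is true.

1: successors {1, 3, 6}; r there: 1:F, 3:F, 6:F. ✗
3: successors {7}; r there: 7:T. ✓
6: successors {1, 3, 7}; r there: 1:F, 3:F, 7:T. ✗
7: successors {1, 3, 7, 8}; r there: 1:F, 3:F, 7:T, 8:F. ✗
8: successors {1, 6}; r there: 1:F, 6:F. ✗
Satisfying worlds: {3}.

1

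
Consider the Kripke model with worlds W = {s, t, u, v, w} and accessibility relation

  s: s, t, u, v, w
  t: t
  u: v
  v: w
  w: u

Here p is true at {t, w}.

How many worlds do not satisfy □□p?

s: successors {s, t, u, v, w}; □p there: s:F, t:T, u:F, v:T, w:F. ✗
t: successors {t}; □p there: t:T. ✓
u: successors {v}; □p there: v:T. ✓
v: successors {w}; □p there: w:F. ✗
w: successors {u}; □p there: u:F. ✗
Satisfying worlds: {t, u}.
So □□p fails at the other 3 worlds.

3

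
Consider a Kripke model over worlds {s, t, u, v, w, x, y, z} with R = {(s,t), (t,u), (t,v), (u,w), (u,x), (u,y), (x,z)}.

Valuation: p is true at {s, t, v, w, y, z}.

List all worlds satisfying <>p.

s: successors {t}; p there: t:T. ✓
t: successors {u, v}; p there: u:F, v:T. ✓
u: successors {w, x, y}; p there: w:T, x:F, y:T. ✓
v: no successors, so <>p fails. ✗
w: no successors, so <>p fails. ✗
x: successors {z}; p there: z:T. ✓
y: no successors, so <>p fails. ✗
z: no successors, so <>p fails. ✗

{s, t, u, x}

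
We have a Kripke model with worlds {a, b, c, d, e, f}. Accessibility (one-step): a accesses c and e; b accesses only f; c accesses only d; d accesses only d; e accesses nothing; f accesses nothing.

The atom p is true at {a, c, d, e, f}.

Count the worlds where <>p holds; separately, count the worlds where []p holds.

4 and 6

For <>p:
a: successors {c, e}; p there: c:T, e:T. ✓
b: successors {f}; p there: f:T. ✓
c: successors {d}; p there: d:T. ✓
d: successors {d}; p there: d:T. ✓
e: no successors, so <>p fails. ✗
f: no successors, so <>p fails. ✗
— 4 worlds.
For []p:
a: successors {c, e}; p there: c:T, e:T. ✓
b: successors {f}; p there: f:T. ✓
c: successors {d}; p there: d:T. ✓
d: successors {d}; p there: d:T. ✓
e: no successors, so []p holds vacuously. ✓
f: no successors, so []p holds vacuously. ✓
— 6 worlds.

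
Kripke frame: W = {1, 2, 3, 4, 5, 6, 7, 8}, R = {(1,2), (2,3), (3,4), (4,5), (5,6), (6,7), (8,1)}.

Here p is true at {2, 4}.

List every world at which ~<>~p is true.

1: <>~p is F. ✓
2: <>~p is T. ✗
3: <>~p is F. ✓
4: <>~p is T. ✗
5: <>~p is T. ✗
6: <>~p is T. ✗
7: <>~p is F. ✓
8: <>~p is T. ✗

{1, 3, 7}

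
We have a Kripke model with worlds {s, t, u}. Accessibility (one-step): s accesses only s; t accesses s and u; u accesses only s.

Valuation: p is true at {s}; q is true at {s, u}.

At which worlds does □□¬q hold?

∅

s: successors {s}; □¬q there: s:F. ✗
t: successors {s, u}; □¬q there: s:F, u:F. ✗
u: successors {s}; □¬q there: s:F. ✗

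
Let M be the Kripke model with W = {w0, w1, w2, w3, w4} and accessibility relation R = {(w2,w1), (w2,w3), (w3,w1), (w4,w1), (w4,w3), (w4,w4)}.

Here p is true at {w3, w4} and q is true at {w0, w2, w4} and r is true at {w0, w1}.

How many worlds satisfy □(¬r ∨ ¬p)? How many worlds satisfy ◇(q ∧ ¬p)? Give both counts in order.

For □(¬r ∨ ¬p):
w0: no successors, so □(¬r ∨ ¬p) holds vacuously. ✓
w1: no successors, so □(¬r ∨ ¬p) holds vacuously. ✓
w2: successors {w1, w3}; ¬r ∨ ¬p there: w1:T, w3:T. ✓
w3: successors {w1}; ¬r ∨ ¬p there: w1:T. ✓
w4: successors {w1, w3, w4}; ¬r ∨ ¬p there: w1:T, w3:T, w4:T. ✓
— 5 worlds.
For ◇(q ∧ ¬p):
w0: no successors, so ◇(q ∧ ¬p) fails. ✗
w1: no successors, so ◇(q ∧ ¬p) fails. ✗
w2: successors {w1, w3}; q ∧ ¬p there: w1:F, w3:F. ✗
w3: successors {w1}; q ∧ ¬p there: w1:F. ✗
w4: successors {w1, w3, w4}; q ∧ ¬p there: w1:F, w3:F, w4:F. ✗
— 0 worlds.

5 and 0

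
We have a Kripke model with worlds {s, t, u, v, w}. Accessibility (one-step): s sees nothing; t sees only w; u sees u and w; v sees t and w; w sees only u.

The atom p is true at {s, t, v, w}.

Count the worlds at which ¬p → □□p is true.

s: ¬p is F, □□p is T. ✓
t: ¬p is F, □□p is F. ✓
u: ¬p is T, □□p is F. ✗
v: ¬p is F, □□p is F. ✓
w: ¬p is F, □□p is F. ✓
Satisfying worlds: {s, t, v, w}.

4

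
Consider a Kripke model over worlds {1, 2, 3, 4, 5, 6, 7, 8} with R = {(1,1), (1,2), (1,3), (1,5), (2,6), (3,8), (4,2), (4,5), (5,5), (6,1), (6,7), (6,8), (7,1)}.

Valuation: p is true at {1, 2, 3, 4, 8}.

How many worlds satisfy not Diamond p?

3

1: Diamond p is T. ✗
2: Diamond p is F. ✓
3: Diamond p is T. ✗
4: Diamond p is T. ✗
5: Diamond p is F. ✓
6: Diamond p is T. ✗
7: Diamond p is T. ✗
8: Diamond p is F. ✓
Satisfying worlds: {2, 5, 8}.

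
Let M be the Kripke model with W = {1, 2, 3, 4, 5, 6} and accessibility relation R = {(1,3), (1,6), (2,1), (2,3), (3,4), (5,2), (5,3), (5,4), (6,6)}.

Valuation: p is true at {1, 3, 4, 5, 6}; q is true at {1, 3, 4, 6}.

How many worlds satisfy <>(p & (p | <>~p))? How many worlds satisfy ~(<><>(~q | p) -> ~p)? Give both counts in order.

For <>(p & (p | <>~p)):
1: successors {3, 6}; p & (p | <>~p) there: 3:T, 6:T. ✓
2: successors {1, 3}; p & (p | <>~p) there: 1:T, 3:T. ✓
3: successors {4}; p & (p | <>~p) there: 4:T. ✓
4: no successors, so <>(p & (p | <>~p)) fails. ✗
5: successors {2, 3, 4}; p & (p | <>~p) there: 2:F, 3:T, 4:T. ✓
6: successors {6}; p & (p | <>~p) there: 6:T. ✓
— 5 worlds.
For ~(<><>(~q | p) -> ~p):
1: <><>(~q | p) -> ~p is F. ✓
2: <><>(~q | p) -> ~p is T. ✗
3: <><>(~q | p) -> ~p is T. ✗
4: <><>(~q | p) -> ~p is T. ✗
5: <><>(~q | p) -> ~p is F. ✓
6: <><>(~q | p) -> ~p is F. ✓
— 3 worlds.

5 and 3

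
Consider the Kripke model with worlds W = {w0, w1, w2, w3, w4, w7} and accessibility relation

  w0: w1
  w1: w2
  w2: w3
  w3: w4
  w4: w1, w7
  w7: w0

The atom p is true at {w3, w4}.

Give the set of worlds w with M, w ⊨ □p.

w0: successors {w1}; p there: w1:F. ✗
w1: successors {w2}; p there: w2:F. ✗
w2: successors {w3}; p there: w3:T. ✓
w3: successors {w4}; p there: w4:T. ✓
w4: successors {w1, w7}; p there: w1:F, w7:F. ✗
w7: successors {w0}; p there: w0:F. ✗

{w2, w3}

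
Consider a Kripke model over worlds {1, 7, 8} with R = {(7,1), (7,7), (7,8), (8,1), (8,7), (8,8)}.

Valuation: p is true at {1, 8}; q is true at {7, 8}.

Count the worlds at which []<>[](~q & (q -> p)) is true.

1

1: no successors, so []<>[](~q & (q -> p)) holds vacuously. ✓
7: successors {1, 7, 8}; <>[](~q & (q -> p)) there: 1:F, 7:T, 8:T. ✗
8: successors {1, 7, 8}; <>[](~q & (q -> p)) there: 1:F, 7:T, 8:T. ✗
Satisfying worlds: {1}.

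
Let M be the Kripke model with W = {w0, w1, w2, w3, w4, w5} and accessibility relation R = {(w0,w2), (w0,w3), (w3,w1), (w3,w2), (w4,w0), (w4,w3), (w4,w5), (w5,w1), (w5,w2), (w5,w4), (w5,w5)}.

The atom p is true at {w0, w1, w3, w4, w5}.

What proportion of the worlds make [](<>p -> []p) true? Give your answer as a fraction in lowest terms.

1/2

w0: successors {w2, w3}; <>p -> []p there: w2:T, w3:F. ✗
w1: no successors, so [](<>p -> []p) holds vacuously. ✓
w2: no successors, so [](<>p -> []p) holds vacuously. ✓
w3: successors {w1, w2}; <>p -> []p there: w1:T, w2:T. ✓
w4: successors {w0, w3, w5}; <>p -> []p there: w0:F, w3:F, w5:F. ✗
w5: successors {w1, w2, w4, w5}; <>p -> []p there: w1:T, w2:T, w4:T, w5:F. ✗
That's 3 of 6 worlds, so 3/6 = 1/2.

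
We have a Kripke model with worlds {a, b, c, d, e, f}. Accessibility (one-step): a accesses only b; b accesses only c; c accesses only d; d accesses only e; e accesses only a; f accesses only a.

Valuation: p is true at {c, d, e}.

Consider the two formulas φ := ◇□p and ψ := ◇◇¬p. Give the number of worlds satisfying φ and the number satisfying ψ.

For ◇□p:
a: successors {b}; □p there: b:T. ✓
b: successors {c}; □p there: c:T. ✓
c: successors {d}; □p there: d:T. ✓
d: successors {e}; □p there: e:F. ✗
e: successors {a}; □p there: a:F. ✗
f: successors {a}; □p there: a:F. ✗
— 3 worlds.
For ◇◇¬p:
a: successors {b}; ◇¬p there: b:F. ✗
b: successors {c}; ◇¬p there: c:F. ✗
c: successors {d}; ◇¬p there: d:F. ✗
d: successors {e}; ◇¬p there: e:T. ✓
e: successors {a}; ◇¬p there: a:T. ✓
f: successors {a}; ◇¬p there: a:T. ✓
— 3 worlds.

3 and 3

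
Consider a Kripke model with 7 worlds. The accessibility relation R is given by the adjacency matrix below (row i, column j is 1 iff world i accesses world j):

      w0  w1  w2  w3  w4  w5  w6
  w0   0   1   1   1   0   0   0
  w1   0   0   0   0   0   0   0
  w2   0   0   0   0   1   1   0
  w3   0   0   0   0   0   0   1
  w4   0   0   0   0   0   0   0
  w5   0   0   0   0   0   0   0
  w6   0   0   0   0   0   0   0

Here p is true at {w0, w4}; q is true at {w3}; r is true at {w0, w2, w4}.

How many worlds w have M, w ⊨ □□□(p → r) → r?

3

w0: □□□(p → r) is T, r is T. ✓
w1: □□□(p → r) is T, r is F. ✗
w2: □□□(p → r) is T, r is T. ✓
w3: □□□(p → r) is T, r is F. ✗
w4: □□□(p → r) is T, r is T. ✓
w5: □□□(p → r) is T, r is F. ✗
w6: □□□(p → r) is T, r is F. ✗
Satisfying worlds: {w0, w2, w4}.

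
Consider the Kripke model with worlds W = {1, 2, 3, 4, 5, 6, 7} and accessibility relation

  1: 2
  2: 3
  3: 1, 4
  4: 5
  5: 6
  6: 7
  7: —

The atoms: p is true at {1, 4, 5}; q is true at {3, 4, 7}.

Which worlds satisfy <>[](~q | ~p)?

1: successors {2}; [](~q | ~p) there: 2:T. ✓
2: successors {3}; [](~q | ~p) there: 3:F. ✗
3: successors {1, 4}; [](~q | ~p) there: 1:T, 4:T. ✓
4: successors {5}; [](~q | ~p) there: 5:T. ✓
5: successors {6}; [](~q | ~p) there: 6:T. ✓
6: successors {7}; [](~q | ~p) there: 7:T. ✓
7: no successors, so <>[](~q | ~p) fails. ✗

{1, 3, 4, 5, 6}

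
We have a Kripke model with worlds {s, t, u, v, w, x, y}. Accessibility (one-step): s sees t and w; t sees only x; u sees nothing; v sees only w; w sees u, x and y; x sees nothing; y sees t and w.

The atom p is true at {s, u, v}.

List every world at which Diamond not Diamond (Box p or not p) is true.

s: successors {t, w}; not Diamond (Box p or not p) there: t:F, w:F. ✗
t: successors {x}; not Diamond (Box p or not p) there: x:T. ✓
u: no successors, so Diamond not Diamond (Box p or not p) fails. ✗
v: successors {w}; not Diamond (Box p or not p) there: w:F. ✗
w: successors {u, x, y}; not Diamond (Box p or not p) there: u:T, x:T, y:F. ✓
x: no successors, so Diamond not Diamond (Box p or not p) fails. ✗
y: successors {t, w}; not Diamond (Box p or not p) there: t:F, w:F. ✗

{t, w}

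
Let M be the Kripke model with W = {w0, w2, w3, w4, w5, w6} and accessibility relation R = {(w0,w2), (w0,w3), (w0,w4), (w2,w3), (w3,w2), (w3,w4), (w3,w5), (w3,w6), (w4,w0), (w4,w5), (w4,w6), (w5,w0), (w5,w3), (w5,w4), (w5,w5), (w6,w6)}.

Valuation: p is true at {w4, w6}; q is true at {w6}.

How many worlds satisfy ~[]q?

5

w0: []q is F. ✓
w2: []q is F. ✓
w3: []q is F. ✓
w4: []q is F. ✓
w5: []q is F. ✓
w6: []q is T. ✗
Satisfying worlds: {w0, w2, w3, w4, w5}.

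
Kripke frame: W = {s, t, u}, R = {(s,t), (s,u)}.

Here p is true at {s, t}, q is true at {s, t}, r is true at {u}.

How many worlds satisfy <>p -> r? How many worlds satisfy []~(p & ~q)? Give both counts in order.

For <>p -> r:
s: <>p is T, r is F. ✗
t: <>p is F, r is F. ✓
u: <>p is F, r is T. ✓
— 2 worlds.
For []~(p & ~q):
s: successors {t, u}; ~(p & ~q) there: t:T, u:T. ✓
t: no successors, so []~(p & ~q) holds vacuously. ✓
u: no successors, so []~(p & ~q) holds vacuously. ✓
— 3 worlds.

2 and 3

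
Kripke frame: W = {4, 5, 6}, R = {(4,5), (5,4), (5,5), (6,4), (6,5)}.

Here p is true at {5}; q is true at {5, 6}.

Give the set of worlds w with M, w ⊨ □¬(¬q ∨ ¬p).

4: successors {5}; ¬(¬q ∨ ¬p) there: 5:T. ✓
5: successors {4, 5}; ¬(¬q ∨ ¬p) there: 4:F, 5:T. ✗
6: successors {4, 5}; ¬(¬q ∨ ¬p) there: 4:F, 5:T. ✗

{4}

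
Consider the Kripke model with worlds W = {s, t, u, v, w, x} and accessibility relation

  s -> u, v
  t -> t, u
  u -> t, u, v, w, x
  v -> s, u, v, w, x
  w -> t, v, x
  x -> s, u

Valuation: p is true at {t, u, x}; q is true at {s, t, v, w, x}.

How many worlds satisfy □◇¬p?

s: successors {u, v}; ◇¬p there: u:T, v:T. ✓
t: successors {t, u}; ◇¬p there: t:F, u:T. ✗
u: successors {t, u, v, w, x}; ◇¬p there: t:F, u:T, v:T, w:T, x:T. ✗
v: successors {s, u, v, w, x}; ◇¬p there: s:T, u:T, v:T, w:T, x:T. ✓
w: successors {t, v, x}; ◇¬p there: t:F, v:T, x:T. ✗
x: successors {s, u}; ◇¬p there: s:T, u:T. ✓
Satisfying worlds: {s, v, x}.

3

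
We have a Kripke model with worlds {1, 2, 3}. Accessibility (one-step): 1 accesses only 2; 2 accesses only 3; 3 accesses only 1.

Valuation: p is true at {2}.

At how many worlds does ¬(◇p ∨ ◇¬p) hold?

1: ◇p ∨ ◇¬p is T. ✗
2: ◇p ∨ ◇¬p is T. ✗
3: ◇p ∨ ◇¬p is T. ✗
Satisfying worlds: ∅.

0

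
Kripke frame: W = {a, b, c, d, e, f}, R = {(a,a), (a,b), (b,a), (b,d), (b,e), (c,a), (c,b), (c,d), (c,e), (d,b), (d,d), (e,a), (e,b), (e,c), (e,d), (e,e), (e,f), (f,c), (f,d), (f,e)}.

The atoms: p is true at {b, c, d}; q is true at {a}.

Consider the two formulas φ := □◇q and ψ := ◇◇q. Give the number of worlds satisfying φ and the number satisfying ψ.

1 and 6

For □◇q:
a: successors {a, b}; ◇q there: a:T, b:T. ✓
b: successors {a, d, e}; ◇q there: a:T, d:F, e:T. ✗
c: successors {a, b, d, e}; ◇q there: a:T, b:T, d:F, e:T. ✗
d: successors {b, d}; ◇q there: b:T, d:F. ✗
e: successors {a, b, c, d, e, f}; ◇q there: a:T, b:T, c:T, d:F, e:T, f:F. ✗
f: successors {c, d, e}; ◇q there: c:T, d:F, e:T. ✗
— 1 world.
For ◇◇q:
a: successors {a, b}; ◇q there: a:T, b:T. ✓
b: successors {a, d, e}; ◇q there: a:T, d:F, e:T. ✓
c: successors {a, b, d, e}; ◇q there: a:T, b:T, d:F, e:T. ✓
d: successors {b, d}; ◇q there: b:T, d:F. ✓
e: successors {a, b, c, d, e, f}; ◇q there: a:T, b:T, c:T, d:F, e:T, f:F. ✓
f: successors {c, d, e}; ◇q there: c:T, d:F, e:T. ✓
— 6 worlds.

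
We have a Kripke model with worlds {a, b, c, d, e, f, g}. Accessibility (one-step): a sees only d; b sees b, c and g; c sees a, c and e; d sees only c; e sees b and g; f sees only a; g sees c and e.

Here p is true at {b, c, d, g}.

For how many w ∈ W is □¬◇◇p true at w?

0

a: successors {d}; ¬◇◇p there: d:F. ✗
b: successors {b, c, g}; ¬◇◇p there: b:F, c:F, g:F. ✗
c: successors {a, c, e}; ¬◇◇p there: a:F, c:F, e:F. ✗
d: successors {c}; ¬◇◇p there: c:F. ✗
e: successors {b, g}; ¬◇◇p there: b:F, g:F. ✗
f: successors {a}; ¬◇◇p there: a:F. ✗
g: successors {c, e}; ¬◇◇p there: c:F, e:F. ✗
Satisfying worlds: ∅.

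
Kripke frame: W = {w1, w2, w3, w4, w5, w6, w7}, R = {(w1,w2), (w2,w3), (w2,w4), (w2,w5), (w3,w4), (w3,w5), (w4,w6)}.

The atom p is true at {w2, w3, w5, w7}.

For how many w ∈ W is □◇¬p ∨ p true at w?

6

w1: □◇¬p is T, p is F. ✓
w2: □◇¬p is F, p is T. ✓
w3: □◇¬p is F, p is T. ✓
w4: □◇¬p is F, p is F. ✗
w5: □◇¬p is T, p is T. ✓
w6: □◇¬p is T, p is F. ✓
w7: □◇¬p is T, p is T. ✓
Satisfying worlds: {w1, w2, w3, w5, w6, w7}.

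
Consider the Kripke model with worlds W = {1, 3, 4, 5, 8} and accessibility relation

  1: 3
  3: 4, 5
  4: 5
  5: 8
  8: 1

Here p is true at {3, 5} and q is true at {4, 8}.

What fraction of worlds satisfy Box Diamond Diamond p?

1: successors {3}; Diamond Diamond p there: 3:T. ✓
3: successors {4, 5}; Diamond Diamond p there: 4:F, 5:F. ✗
4: successors {5}; Diamond Diamond p there: 5:F. ✗
5: successors {8}; Diamond Diamond p there: 8:T. ✓
8: successors {1}; Diamond Diamond p there: 1:T. ✓
That's 3 of 5 worlds, so 3/5.

3/5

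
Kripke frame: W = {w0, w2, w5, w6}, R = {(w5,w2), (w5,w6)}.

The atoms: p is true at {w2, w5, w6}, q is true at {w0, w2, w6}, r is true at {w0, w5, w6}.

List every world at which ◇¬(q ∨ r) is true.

w0: no successors, so ◇¬(q ∨ r) fails. ✗
w2: no successors, so ◇¬(q ∨ r) fails. ✗
w5: successors {w2, w6}; ¬(q ∨ r) there: w2:F, w6:F. ✗
w6: no successors, so ◇¬(q ∨ r) fails. ✗

∅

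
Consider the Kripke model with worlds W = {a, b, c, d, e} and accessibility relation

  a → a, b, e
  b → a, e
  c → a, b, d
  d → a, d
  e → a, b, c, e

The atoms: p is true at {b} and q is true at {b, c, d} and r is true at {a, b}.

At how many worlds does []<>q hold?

2

a: successors {a, b, e}; <>q there: a:T, b:F, e:T. ✗
b: successors {a, e}; <>q there: a:T, e:T. ✓
c: successors {a, b, d}; <>q there: a:T, b:F, d:T. ✗
d: successors {a, d}; <>q there: a:T, d:T. ✓
e: successors {a, b, c, e}; <>q there: a:T, b:F, c:T, e:T. ✗
Satisfying worlds: {b, d}.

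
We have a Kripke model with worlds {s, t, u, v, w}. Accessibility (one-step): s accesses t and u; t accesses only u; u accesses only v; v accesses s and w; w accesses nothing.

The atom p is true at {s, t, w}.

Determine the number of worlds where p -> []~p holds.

s: p is T, []~p is F. ✗
t: p is T, []~p is T. ✓
u: p is F, []~p is T. ✓
v: p is F, []~p is F. ✓
w: p is T, []~p is T. ✓
Satisfying worlds: {t, u, v, w}.

4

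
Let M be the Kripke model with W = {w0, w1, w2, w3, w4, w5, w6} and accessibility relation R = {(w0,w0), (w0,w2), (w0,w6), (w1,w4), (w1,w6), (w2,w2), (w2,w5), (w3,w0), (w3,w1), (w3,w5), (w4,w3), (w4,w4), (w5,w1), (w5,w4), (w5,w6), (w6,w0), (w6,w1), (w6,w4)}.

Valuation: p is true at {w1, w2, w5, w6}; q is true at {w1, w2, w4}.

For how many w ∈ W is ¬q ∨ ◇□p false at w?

w0: ¬q is T, ◇□p is T. ✓
w1: ¬q is F, ◇□p is F. ✗
w2: ¬q is F, ◇□p is T. ✓
w3: ¬q is T, ◇□p is F. ✓
w4: ¬q is F, ◇□p is F. ✗
w5: ¬q is T, ◇□p is F. ✓
w6: ¬q is T, ◇□p is F. ✓
Satisfying worlds: {w0, w2, w3, w5, w6}.
So ¬q ∨ ◇□p fails at the other 2 worlds.

2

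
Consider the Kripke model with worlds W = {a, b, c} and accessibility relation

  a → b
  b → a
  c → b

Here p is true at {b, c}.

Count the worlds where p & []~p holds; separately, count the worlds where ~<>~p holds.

1 and 2

For p & []~p:
a: p is F, []~p is F. ✗
b: p is T, []~p is T. ✓
c: p is T, []~p is F. ✗
— 1 world.
For ~<>~p:
a: <>~p is F. ✓
b: <>~p is T. ✗
c: <>~p is F. ✓
— 2 worlds.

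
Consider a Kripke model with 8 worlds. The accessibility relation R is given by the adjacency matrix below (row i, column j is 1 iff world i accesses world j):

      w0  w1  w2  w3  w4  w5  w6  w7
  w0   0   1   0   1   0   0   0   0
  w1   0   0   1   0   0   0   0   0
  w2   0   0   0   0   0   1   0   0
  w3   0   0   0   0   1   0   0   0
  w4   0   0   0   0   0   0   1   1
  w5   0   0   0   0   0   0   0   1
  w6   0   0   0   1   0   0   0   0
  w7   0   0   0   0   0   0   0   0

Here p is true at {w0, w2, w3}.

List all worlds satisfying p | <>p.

w0: p is T, <>p is T. ✓
w1: p is F, <>p is T. ✓
w2: p is T, <>p is F. ✓
w3: p is T, <>p is F. ✓
w4: p is F, <>p is F. ✗
w5: p is F, <>p is F. ✗
w6: p is F, <>p is T. ✓
w7: p is F, <>p is F. ✗

{w0, w1, w2, w3, w6}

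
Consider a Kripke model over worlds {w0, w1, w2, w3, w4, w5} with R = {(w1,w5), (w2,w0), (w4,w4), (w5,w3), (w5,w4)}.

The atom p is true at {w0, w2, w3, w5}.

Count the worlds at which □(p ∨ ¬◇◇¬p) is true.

w0: no successors, so □(p ∨ ¬◇◇¬p) holds vacuously. ✓
w1: successors {w5}; p ∨ ¬◇◇¬p there: w5:T. ✓
w2: successors {w0}; p ∨ ¬◇◇¬p there: w0:T. ✓
w3: no successors, so □(p ∨ ¬◇◇¬p) holds vacuously. ✓
w4: successors {w4}; p ∨ ¬◇◇¬p there: w4:F. ✗
w5: successors {w3, w4}; p ∨ ¬◇◇¬p there: w3:T, w4:F. ✗
Satisfying worlds: {w0, w1, w2, w3}.

4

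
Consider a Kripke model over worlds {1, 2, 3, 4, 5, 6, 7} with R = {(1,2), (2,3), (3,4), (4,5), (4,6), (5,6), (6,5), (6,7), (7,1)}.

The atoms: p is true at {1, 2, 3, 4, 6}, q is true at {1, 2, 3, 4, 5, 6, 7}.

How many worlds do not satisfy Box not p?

1: successors {2}; not p there: 2:F. ✗
2: successors {3}; not p there: 3:F. ✗
3: successors {4}; not p there: 4:F. ✗
4: successors {5, 6}; not p there: 5:T, 6:F. ✗
5: successors {6}; not p there: 6:F. ✗
6: successors {5, 7}; not p there: 5:T, 7:T. ✓
7: successors {1}; not p there: 1:F. ✗
Satisfying worlds: {6}.
So Box not p fails at the other 6 worlds.

6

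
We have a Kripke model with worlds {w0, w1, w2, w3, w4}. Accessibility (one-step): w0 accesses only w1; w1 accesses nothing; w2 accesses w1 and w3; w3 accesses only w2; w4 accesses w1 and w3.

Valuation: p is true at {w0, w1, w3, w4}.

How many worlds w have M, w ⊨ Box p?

4

w0: successors {w1}; p there: w1:T. ✓
w1: no successors, so Box p holds vacuously. ✓
w2: successors {w1, w3}; p there: w1:T, w3:T. ✓
w3: successors {w2}; p there: w2:F. ✗
w4: successors {w1, w3}; p there: w1:T, w3:T. ✓
Satisfying worlds: {w0, w1, w2, w4}.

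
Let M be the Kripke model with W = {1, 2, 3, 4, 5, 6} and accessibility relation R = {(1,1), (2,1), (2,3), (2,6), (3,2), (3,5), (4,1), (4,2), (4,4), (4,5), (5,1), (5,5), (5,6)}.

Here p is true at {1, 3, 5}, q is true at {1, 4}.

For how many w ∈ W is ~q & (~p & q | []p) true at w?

1

1: ~q is F, ~p & q | []p is T. ✗
2: ~q is T, ~p & q | []p is F. ✗
3: ~q is T, ~p & q | []p is F. ✗
4: ~q is F, ~p & q | []p is T. ✗
5: ~q is T, ~p & q | []p is F. ✗
6: ~q is T, ~p & q | []p is T. ✓
Satisfying worlds: {6}.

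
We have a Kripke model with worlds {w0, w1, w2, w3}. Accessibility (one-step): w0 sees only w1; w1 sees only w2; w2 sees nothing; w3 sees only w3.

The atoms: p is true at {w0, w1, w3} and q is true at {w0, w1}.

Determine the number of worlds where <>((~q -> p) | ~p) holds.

w0: successors {w1}; (~q -> p) | ~p there: w1:T. ✓
w1: successors {w2}; (~q -> p) | ~p there: w2:T. ✓
w2: no successors, so <>((~q -> p) | ~p) fails. ✗
w3: successors {w3}; (~q -> p) | ~p there: w3:T. ✓
Satisfying worlds: {w0, w1, w3}.

3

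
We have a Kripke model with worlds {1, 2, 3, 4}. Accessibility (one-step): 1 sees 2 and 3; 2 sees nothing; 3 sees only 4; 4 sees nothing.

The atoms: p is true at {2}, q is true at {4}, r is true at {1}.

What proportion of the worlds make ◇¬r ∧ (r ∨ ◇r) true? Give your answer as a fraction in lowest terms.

1/4

1: ◇¬r is T, r ∨ ◇r is T. ✓
2: ◇¬r is F, r ∨ ◇r is F. ✗
3: ◇¬r is T, r ∨ ◇r is F. ✗
4: ◇¬r is F, r ∨ ◇r is F. ✗
That's 1 of 4 worlds, so 1/4.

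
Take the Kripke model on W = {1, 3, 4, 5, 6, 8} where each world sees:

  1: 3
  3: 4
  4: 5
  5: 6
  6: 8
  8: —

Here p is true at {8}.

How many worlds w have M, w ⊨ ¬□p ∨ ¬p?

5

1: ¬□p is T, ¬p is T. ✓
3: ¬□p is T, ¬p is T. ✓
4: ¬□p is T, ¬p is T. ✓
5: ¬□p is T, ¬p is T. ✓
6: ¬□p is F, ¬p is T. ✓
8: ¬□p is F, ¬p is F. ✗
Satisfying worlds: {1, 3, 4, 5, 6}.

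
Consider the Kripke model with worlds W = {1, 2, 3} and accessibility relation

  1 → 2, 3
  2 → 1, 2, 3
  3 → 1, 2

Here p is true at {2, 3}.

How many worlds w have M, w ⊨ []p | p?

3

1: []p is T, p is F. ✓
2: []p is F, p is T. ✓
3: []p is F, p is T. ✓
Satisfying worlds: {1, 2, 3}.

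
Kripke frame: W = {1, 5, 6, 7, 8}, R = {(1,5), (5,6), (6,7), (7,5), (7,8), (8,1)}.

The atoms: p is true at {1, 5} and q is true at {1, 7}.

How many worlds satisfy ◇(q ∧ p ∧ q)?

1

1: successors {5}; q ∧ p ∧ q there: 5:F. ✗
5: successors {6}; q ∧ p ∧ q there: 6:F. ✗
6: successors {7}; q ∧ p ∧ q there: 7:F. ✗
7: successors {5, 8}; q ∧ p ∧ q there: 5:F, 8:F. ✗
8: successors {1}; q ∧ p ∧ q there: 1:T. ✓
Satisfying worlds: {8}.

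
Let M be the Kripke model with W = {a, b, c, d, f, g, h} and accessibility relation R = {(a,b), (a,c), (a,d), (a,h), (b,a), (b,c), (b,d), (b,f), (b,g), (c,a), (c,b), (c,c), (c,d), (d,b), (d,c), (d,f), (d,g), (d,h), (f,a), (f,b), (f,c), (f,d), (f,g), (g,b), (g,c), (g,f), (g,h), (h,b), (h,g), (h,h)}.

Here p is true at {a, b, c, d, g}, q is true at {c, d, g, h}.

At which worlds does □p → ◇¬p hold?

a: □p is F, ◇¬p is T. ✓
b: □p is F, ◇¬p is T. ✓
c: □p is T, ◇¬p is F. ✗
d: □p is F, ◇¬p is T. ✓
f: □p is T, ◇¬p is F. ✗
g: □p is F, ◇¬p is T. ✓
h: □p is F, ◇¬p is T. ✓

{a, b, d, g, h}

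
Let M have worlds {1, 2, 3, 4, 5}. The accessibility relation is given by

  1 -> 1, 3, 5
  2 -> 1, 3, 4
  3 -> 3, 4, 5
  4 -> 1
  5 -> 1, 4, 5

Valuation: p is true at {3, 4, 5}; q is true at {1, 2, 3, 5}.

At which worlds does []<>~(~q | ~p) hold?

1: successors {1, 3, 5}; <>~(~q | ~p) there: 1:T, 3:T, 5:T. ✓
2: successors {1, 3, 4}; <>~(~q | ~p) there: 1:T, 3:T, 4:F. ✗
3: successors {3, 4, 5}; <>~(~q | ~p) there: 3:T, 4:F, 5:T. ✗
4: successors {1}; <>~(~q | ~p) there: 1:T. ✓
5: successors {1, 4, 5}; <>~(~q | ~p) there: 1:T, 4:F, 5:T. ✗

{1, 4}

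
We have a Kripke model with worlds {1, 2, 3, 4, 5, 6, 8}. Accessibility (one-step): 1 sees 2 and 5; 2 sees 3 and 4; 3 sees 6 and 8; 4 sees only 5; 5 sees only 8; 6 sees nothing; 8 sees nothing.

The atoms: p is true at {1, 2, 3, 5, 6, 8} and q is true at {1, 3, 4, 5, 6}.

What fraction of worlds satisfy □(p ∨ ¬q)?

1: successors {2, 5}; p ∨ ¬q there: 2:T, 5:T. ✓
2: successors {3, 4}; p ∨ ¬q there: 3:T, 4:F. ✗
3: successors {6, 8}; p ∨ ¬q there: 6:T, 8:T. ✓
4: successors {5}; p ∨ ¬q there: 5:T. ✓
5: successors {8}; p ∨ ¬q there: 8:T. ✓
6: no successors, so □(p ∨ ¬q) holds vacuously. ✓
8: no successors, so □(p ∨ ¬q) holds vacuously. ✓
That's 6 of 7 worlds, so 6/7.

6/7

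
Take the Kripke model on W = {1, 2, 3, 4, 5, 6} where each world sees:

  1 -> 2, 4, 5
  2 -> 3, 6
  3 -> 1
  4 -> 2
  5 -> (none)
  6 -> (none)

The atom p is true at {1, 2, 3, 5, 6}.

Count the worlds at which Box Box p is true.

5

1: successors {2, 4, 5}; Box p there: 2:T, 4:T, 5:T. ✓
2: successors {3, 6}; Box p there: 3:T, 6:T. ✓
3: successors {1}; Box p there: 1:F. ✗
4: successors {2}; Box p there: 2:T. ✓
5: no successors, so Box Box p holds vacuously. ✓
6: no successors, so Box Box p holds vacuously. ✓
Satisfying worlds: {1, 2, 4, 5, 6}.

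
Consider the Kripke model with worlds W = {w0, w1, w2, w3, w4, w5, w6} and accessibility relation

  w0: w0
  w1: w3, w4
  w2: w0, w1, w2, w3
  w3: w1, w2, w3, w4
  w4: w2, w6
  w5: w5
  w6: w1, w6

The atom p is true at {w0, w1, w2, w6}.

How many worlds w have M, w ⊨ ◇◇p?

6

w0: successors {w0}; ◇p there: w0:T. ✓
w1: successors {w3, w4}; ◇p there: w3:T, w4:T. ✓
w2: successors {w0, w1, w2, w3}; ◇p there: w0:T, w1:F, w2:T, w3:T. ✓
w3: successors {w1, w2, w3, w4}; ◇p there: w1:F, w2:T, w3:T, w4:T. ✓
w4: successors {w2, w6}; ◇p there: w2:T, w6:T. ✓
w5: successors {w5}; ◇p there: w5:F. ✗
w6: successors {w1, w6}; ◇p there: w1:F, w6:T. ✓
Satisfying worlds: {w0, w1, w2, w3, w4, w6}.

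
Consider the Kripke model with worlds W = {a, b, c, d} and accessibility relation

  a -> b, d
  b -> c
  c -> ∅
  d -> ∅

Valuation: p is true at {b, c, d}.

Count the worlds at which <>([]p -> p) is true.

2

a: successors {b, d}; []p -> p there: b:T, d:T. ✓
b: successors {c}; []p -> p there: c:T. ✓
c: no successors, so <>([]p -> p) fails. ✗
d: no successors, so <>([]p -> p) fails. ✗
Satisfying worlds: {a, b}.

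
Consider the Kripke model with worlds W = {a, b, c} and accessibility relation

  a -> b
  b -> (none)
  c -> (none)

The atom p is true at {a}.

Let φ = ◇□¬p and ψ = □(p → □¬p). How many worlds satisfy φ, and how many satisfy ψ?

1 and 3

For ◇□¬p:
a: successors {b}; □¬p there: b:T. ✓
b: no successors, so ◇□¬p fails. ✗
c: no successors, so ◇□¬p fails. ✗
— 1 world.
For □(p → □¬p):
a: successors {b}; p → □¬p there: b:T. ✓
b: no successors, so □(p → □¬p) holds vacuously. ✓
c: no successors, so □(p → □¬p) holds vacuously. ✓
— 3 worlds.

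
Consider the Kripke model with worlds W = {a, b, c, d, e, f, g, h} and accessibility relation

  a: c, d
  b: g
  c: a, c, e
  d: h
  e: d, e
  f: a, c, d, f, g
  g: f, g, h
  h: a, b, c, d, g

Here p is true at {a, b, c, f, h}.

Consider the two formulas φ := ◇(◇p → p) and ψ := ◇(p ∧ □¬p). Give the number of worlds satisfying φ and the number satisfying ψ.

7 and 1

For ◇(◇p → p):
a: successors {c, d}; ◇p → p there: c:T, d:F. ✓
b: successors {g}; ◇p → p there: g:F. ✗
c: successors {a, c, e}; ◇p → p there: a:T, c:T, e:T. ✓
d: successors {h}; ◇p → p there: h:T. ✓
e: successors {d, e}; ◇p → p there: d:F, e:T. ✓
f: successors {a, c, d, f, g}; ◇p → p there: a:T, c:T, d:F, f:T, g:F. ✓
g: successors {f, g, h}; ◇p → p there: f:T, g:F, h:T. ✓
h: successors {a, b, c, d, g}; ◇p → p there: a:T, b:T, c:T, d:F, g:F. ✓
— 7 worlds.
For ◇(p ∧ □¬p):
a: successors {c, d}; p ∧ □¬p there: c:F, d:F. ✗
b: successors {g}; p ∧ □¬p there: g:F. ✗
c: successors {a, c, e}; p ∧ □¬p there: a:F, c:F, e:F. ✗
d: successors {h}; p ∧ □¬p there: h:F. ✗
e: successors {d, e}; p ∧ □¬p there: d:F, e:F. ✗
f: successors {a, c, d, f, g}; p ∧ □¬p there: a:F, c:F, d:F, f:F, g:F. ✗
g: successors {f, g, h}; p ∧ □¬p there: f:F, g:F, h:F. ✗
h: successors {a, b, c, d, g}; p ∧ □¬p there: a:F, b:T, c:F, d:F, g:F. ✓
— 1 world.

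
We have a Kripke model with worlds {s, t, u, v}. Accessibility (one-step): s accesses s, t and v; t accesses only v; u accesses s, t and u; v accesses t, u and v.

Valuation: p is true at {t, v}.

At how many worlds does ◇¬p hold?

3

s: successors {s, t, v}; ¬p there: s:T, t:F, v:F. ✓
t: successors {v}; ¬p there: v:F. ✗
u: successors {s, t, u}; ¬p there: s:T, t:F, u:T. ✓
v: successors {t, u, v}; ¬p there: t:F, u:T, v:F. ✓
Satisfying worlds: {s, u, v}.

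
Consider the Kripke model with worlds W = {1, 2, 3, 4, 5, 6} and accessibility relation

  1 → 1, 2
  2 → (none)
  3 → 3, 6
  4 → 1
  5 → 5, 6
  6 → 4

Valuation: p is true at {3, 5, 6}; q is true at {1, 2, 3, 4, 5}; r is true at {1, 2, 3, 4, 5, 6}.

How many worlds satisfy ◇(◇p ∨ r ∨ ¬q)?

1: successors {1, 2}; ◇p ∨ r ∨ ¬q there: 1:T, 2:T. ✓
2: no successors, so ◇(◇p ∨ r ∨ ¬q) fails. ✗
3: successors {3, 6}; ◇p ∨ r ∨ ¬q there: 3:T, 6:T. ✓
4: successors {1}; ◇p ∨ r ∨ ¬q there: 1:T. ✓
5: successors {5, 6}; ◇p ∨ r ∨ ¬q there: 5:T, 6:T. ✓
6: successors {4}; ◇p ∨ r ∨ ¬q there: 4:T. ✓
Satisfying worlds: {1, 3, 4, 5, 6}.

5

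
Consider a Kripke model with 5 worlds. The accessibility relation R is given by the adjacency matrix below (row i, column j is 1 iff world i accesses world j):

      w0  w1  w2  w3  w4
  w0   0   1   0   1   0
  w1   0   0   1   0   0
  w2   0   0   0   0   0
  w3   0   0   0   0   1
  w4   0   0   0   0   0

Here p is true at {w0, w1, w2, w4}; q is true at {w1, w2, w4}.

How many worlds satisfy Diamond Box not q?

2

w0: successors {w1, w3}; Box not q there: w1:F, w3:F. ✗
w1: successors {w2}; Box not q there: w2:T. ✓
w2: no successors, so Diamond Box not q fails. ✗
w3: successors {w4}; Box not q there: w4:T. ✓
w4: no successors, so Diamond Box not q fails. ✗
Satisfying worlds: {w1, w3}.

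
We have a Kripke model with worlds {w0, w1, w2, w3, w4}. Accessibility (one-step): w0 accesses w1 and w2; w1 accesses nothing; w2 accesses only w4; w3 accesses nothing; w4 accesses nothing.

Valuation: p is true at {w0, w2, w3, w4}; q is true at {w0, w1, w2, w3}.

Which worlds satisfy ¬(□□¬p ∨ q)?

w0: □□¬p ∨ q is T. ✗
w1: □□¬p ∨ q is T. ✗
w2: □□¬p ∨ q is T. ✗
w3: □□¬p ∨ q is T. ✗
w4: □□¬p ∨ q is T. ✗

∅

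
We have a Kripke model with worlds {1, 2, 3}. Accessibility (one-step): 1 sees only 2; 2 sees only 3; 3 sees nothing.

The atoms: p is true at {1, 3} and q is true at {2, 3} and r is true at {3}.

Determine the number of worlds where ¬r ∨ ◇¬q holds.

2

1: ¬r is T, ◇¬q is F. ✓
2: ¬r is T, ◇¬q is F. ✓
3: ¬r is F, ◇¬q is F. ✗
Satisfying worlds: {1, 2}.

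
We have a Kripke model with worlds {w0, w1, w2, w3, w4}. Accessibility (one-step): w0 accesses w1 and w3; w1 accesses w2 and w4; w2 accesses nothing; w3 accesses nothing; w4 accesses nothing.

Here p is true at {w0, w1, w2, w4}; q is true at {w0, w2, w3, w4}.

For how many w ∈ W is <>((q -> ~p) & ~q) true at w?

w0: successors {w1, w3}; (q -> ~p) & ~q there: w1:T, w3:F. ✓
w1: successors {w2, w4}; (q -> ~p) & ~q there: w2:F, w4:F. ✗
w2: no successors, so <>((q -> ~p) & ~q) fails. ✗
w3: no successors, so <>((q -> ~p) & ~q) fails. ✗
w4: no successors, so <>((q -> ~p) & ~q) fails. ✗
Satisfying worlds: {w0}.

1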